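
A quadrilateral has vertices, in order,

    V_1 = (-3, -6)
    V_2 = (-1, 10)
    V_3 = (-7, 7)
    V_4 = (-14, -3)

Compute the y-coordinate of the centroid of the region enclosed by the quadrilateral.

Apply the shoelace (surveyor's) formula. First the cross-terms c_i = x_i·y_{i+1} − x_{i+1}·y_i:
  -36, 63, 119, 75  ⇒  2A = 221, A = 110.5.
Then Σ (y_i + y_{i+1})·c_i = 728, so ȳ = 728 / (6·110.5) = 56/51.

56/51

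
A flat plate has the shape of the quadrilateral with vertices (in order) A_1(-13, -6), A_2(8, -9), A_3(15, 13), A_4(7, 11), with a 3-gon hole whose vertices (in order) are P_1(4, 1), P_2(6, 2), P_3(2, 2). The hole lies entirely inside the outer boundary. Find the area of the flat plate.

Outer boundary:
Cross-terms: 165, 239, 74, 101  ⇒  Σ = 579
Area = |Σ|/2 = 289.5.
Hole:
Cross-terms: 2, 8, -6  ⇒  Σ = 4
Area = |Σ|/2 = 2.
Net area = 289.5 − 2 = 287.5.

287.5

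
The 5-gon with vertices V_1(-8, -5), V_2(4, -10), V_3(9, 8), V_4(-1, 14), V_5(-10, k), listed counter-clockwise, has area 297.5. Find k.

7

The doubled signed area Σ (x_i y_{i+1} − x_{i+1} y_i) is linear in k.
With k=0 it equals 546; the coefficient of k is 7 (from the two edges through V_5).
So 7·k + 546 = 2·297.5 = 595 ⇒ k = 7.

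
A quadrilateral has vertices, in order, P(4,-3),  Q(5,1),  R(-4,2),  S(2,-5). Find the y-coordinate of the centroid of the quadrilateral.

-52/63

Apply the shoelace (surveyor's) formula. First the cross-terms c_i = x_i·y_{i+1} − x_{i+1}·y_i:
  19, 14, 16, 14  ⇒  2A = 63, A = 31.5.
Then Σ (y_i + y_{i+1})·c_i = -156, so ȳ = -156 / (6·31.5) = -52/63.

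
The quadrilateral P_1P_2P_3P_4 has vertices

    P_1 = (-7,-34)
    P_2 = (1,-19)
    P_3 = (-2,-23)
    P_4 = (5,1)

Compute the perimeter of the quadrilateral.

84

|P_1P_2| = √((8)² + (15)²) = √289 = 17
|P_2P_3| = √((-3)² + (-4)²) = √25 = 5
|P_3P_4| = √((7)² + (24)²) = √625 = 25
|P_4P_1| = √((-12)² + (-35)²) = √1369 = 37
Perimeter = 17 + 5 + 25 + 37 = 84.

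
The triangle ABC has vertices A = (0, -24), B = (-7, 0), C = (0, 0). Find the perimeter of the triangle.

|AB| = √((-7)² + (24)²) = √625 = 25
|BC| = √((7)² + (0)²) = √49 = 7
|CA| = √((0)² + (-24)²) = √576 = 24
Perimeter = 25 + 7 + 24 = 56.

56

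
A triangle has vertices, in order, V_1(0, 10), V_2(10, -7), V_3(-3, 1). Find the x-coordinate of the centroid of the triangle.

Apply the surveyor's formula. First the cross-terms c_i = x_i·y_{i+1} − x_{i+1}·y_i:
  -100, -11, -30  ⇒  2A = -141, A = -70.5.
Then Σ (x_i + x_{i+1})·c_i = -987, so x̄ = -987 / (6·(-70.5)) = 7/3.

7/3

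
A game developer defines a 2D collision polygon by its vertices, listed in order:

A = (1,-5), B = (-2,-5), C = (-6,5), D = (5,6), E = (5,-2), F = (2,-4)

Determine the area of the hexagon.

Apply Gauss's area formula: 2A = Σ (x_i·y_{i+1} − x_{i+1}·y_i), indices taken mod 6.
Σ = (-15) + (-40) + (-61) + (-40) + (-16) + (-6) = -178
Area = |Σ|/2 = 89.

89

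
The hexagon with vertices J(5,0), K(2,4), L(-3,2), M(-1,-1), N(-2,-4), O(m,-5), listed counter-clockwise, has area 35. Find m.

The doubled signed area Σ (x_i y_{i+1} − x_{i+1} y_i) is linear in m.
With m=0 it equals 78; the coefficient of m is 4 (from the two edges through O).
So 4·m + 78 = 2·35 = 70 ⇒ m = -2.

-2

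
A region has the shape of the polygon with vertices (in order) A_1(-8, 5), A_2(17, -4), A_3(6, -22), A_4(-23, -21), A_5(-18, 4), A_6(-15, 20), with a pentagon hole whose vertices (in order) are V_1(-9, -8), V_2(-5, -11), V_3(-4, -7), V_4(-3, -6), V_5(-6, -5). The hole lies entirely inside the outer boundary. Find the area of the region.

Outer boundary:
Apply the surveyor's formula: 2A = Σ (x_i·y_{i+1} − x_{i+1}·y_i), indices taken mod 6.
A_1→A_2: (-8)(-4) − (17)(5) = -53
A_2→A_3: (17)(-22) − (6)(-4) = -350
A_3→A_4: (6)(-21) − (-23)(-22) = -632
A_4→A_5: (-23)(4) − (-18)(-21) = -470
A_5→A_6: (-18)(20) − (-15)(4) = -300
A_6→A_1: (-15)(5) − (-8)(20) = 85
Σ = -1720
Area = |Σ|/2 = 860.
Hole:
Cross-terms: 59, -9, 3, -21, 3  ⇒  Σ = 35
Area = |Σ|/2 = 17.5.
Net area = 860 − 17.5 = 842.5.

842.5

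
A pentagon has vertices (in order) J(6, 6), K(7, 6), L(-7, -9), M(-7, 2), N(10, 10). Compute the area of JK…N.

Apply Gauss's area formula: 2A = Σ (x_i·y_{i+1} − x_{i+1}·y_i), indices taken mod 5.
Σ = (-6) + (-21) + (-77) + (-90) + (0) = -194
Area = |Σ|/2 = 97.

97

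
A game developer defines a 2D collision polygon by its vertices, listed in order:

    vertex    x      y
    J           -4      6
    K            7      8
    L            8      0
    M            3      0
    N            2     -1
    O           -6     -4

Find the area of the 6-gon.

Σ = (-74) + (-64) + (0) + (-3) + (-14) + (-52) = -207
Area = |Σ|/2 = 103.5.

103.5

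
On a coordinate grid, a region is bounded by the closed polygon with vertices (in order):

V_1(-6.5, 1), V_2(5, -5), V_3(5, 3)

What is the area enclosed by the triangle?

Apply the shoelace (surveyor's) formula: 2A = Σ (x_i·y_{i+1} − x_{i+1}·y_i), indices taken mod 3.
Σ = (27.5) + (40) + (24.5) = 92
Area = |Σ|/2 = 46.

46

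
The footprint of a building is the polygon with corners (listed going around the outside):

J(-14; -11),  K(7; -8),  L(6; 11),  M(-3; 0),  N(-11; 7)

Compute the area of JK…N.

272.5

Σ = (189) + (125) + (33) + (-21) + (219) = 545
Area = |Σ|/2 = 272.5.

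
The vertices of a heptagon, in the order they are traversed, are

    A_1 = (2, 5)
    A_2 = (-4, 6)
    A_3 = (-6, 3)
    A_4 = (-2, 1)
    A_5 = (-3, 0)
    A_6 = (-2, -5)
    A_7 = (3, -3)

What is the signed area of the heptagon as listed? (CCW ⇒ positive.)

Cross-terms: 32, 24, 0, 3, 15, 21, 21  ⇒  Σ = 116
Signed area = Σ/2 = 58 (positive ⇒ counter-clockwise traversal).

58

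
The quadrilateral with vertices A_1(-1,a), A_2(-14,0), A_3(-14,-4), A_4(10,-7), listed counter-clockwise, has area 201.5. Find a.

Write out the shoelace sum; only the two edges meeting at A_1 involve a:
2·Area = [(10·a − (-1)·(-7)) + ((-1)·0 − (-14)·a)] + 194
       = 24·a + 187 = 403
⇒ a = 9.

9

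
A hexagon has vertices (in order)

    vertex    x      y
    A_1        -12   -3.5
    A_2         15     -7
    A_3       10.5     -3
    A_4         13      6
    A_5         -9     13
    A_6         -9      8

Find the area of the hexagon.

Apply the shoelace (surveyor's) formula: 2A = Σ (x_i·y_{i+1} − x_{i+1}·y_i), indices taken mod 6.
A_1→A_2: (-12)(-7) − (15)(-3.5) = 136.5
A_2→A_3: (15)(-3) − (10.5)(-7) = 28.5
A_3→A_4: (10.5)(6) − (13)(-3) = 102
A_4→A_5: (13)(13) − (-9)(6) = 223
A_5→A_6: (-9)(8) − (-9)(13) = 45
A_6→A_1: (-9)(-3.5) − (-12)(8) = 127.5
Σ = 662.5
Area = |Σ|/2 = 331.25.

331.25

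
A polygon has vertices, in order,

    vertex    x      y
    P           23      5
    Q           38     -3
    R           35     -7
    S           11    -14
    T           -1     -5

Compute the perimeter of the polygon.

|PQ| = √((15)² + (-8)²) = √289 = 17
|QR| = √((-3)² + (-4)²) = √25 = 5
|RS| = √((-24)² + (-7)²) = √625 = 25
|ST| = √((-12)² + (9)²) = √225 = 15
|TP| = √((24)² + (10)²) = √676 = 26
Perimeter = 17 + 5 + 25 + 15 + 26 = 88.

88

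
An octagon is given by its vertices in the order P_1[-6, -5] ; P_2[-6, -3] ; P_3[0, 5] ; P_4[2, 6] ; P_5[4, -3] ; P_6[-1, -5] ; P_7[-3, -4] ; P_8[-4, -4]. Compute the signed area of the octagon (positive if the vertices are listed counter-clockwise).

-62

Apply Gauss's area formula: 2A = Σ (x_i·y_{i+1} − x_{i+1}·y_i), indices taken mod 8.
Cross-terms: -12, -30, -10, -30, -23, -11, -4, -4  ⇒  Σ = -124
Signed area = Σ/2 = -62 (negative ⇒ clockwise traversal).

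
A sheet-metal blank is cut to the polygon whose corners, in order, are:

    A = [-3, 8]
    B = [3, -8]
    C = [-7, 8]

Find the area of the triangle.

32

Cross-terms: 0, -32, -32  ⇒  Σ = -64
Area = |Σ|/2 = 32.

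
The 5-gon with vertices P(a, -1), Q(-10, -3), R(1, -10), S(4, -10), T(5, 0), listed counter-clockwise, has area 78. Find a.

Write out the shoelace sum; only the two edges meeting at P involve a:
2·Area = [(5·(-1) − a·0) + (a·(-3) − (-10)·(-1))] + 183
       = -3·a + 168 = 156
⇒ a = 4.

4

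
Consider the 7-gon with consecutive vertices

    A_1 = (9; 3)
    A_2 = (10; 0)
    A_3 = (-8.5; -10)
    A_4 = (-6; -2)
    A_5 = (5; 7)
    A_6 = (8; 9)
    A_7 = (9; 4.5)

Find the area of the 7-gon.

Σ = (-30) + (-100) + (-43) + (-32) + (-11) + (-45) + (-13.5) = -274.5
Area = |Σ|/2 = 137.25.

137.25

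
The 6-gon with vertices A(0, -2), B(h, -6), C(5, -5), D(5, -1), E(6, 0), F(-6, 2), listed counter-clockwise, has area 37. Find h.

2

Write out the shoelace sum; only the two edges meeting at B involve h:
2·Area = [(0·(-6) − h·(-2)) + (h·(-5) − 5·(-6))] + 50
       = -3·h + 80 = 74
⇒ h = 2.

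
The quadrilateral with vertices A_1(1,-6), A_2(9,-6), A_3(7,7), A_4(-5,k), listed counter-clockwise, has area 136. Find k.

The doubled signed area Σ (x_i y_{i+1} − x_{i+1} y_i) is linear in k.
With k=0 it equals 218; the coefficient of k is 6 (from the two edges through A_4).
So 6·k + 218 = 2·136 = 272 ⇒ k = 9.

9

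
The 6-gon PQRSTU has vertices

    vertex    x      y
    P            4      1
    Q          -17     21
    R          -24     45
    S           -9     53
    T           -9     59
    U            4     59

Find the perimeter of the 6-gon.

148

|PQ| = √((-21)² + (20)²) = √841 = 29
|QR| = √((-7)² + (24)²) = √625 = 25
|RS| = √((15)² + (8)²) = √289 = 17
|ST| = √((0)² + (6)²) = √36 = 6
|TU| = √((13)² + (0)²) = √169 = 13
|UP| = √((0)² + (-58)²) = √3364 = 58
Perimeter = 29 + 25 + 17 + 6 + 13 + 58 = 148.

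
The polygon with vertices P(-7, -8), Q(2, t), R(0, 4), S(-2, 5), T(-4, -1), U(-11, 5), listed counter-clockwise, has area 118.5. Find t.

-13

Write out the shoelace sum; only the two edges meeting at Q involve t:
2·Area = [((-7)·t − 2·(-8)) + (2·4 − 0·t)] + 122
       = -7·t + 146 = 237
⇒ t = -13.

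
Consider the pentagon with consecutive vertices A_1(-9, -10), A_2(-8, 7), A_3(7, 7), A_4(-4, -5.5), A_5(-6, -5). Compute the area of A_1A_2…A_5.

Apply Gauss's area formula: 2A = Σ (x_i·y_{i+1} − x_{i+1}·y_i), indices taken mod 5.
A_1→A_2: (-9)(7) − (-8)(-10) = -143
A_2→A_3: (-8)(7) − (7)(7) = -105
A_3→A_4: (7)(-5.5) − (-4)(7) = -10.5
A_4→A_5: (-4)(-5) − (-6)(-5.5) = -13
A_5→A_1: (-6)(-10) − (-9)(-5) = 15
Σ = -256.5
Area = |Σ|/2 = 128.25.

128.25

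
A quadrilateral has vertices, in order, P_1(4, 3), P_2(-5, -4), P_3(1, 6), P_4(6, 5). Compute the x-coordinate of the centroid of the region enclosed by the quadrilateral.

11/15

Apply the surveyor's formula. First the cross-terms c_i = x_i·y_{i+1} − x_{i+1}·y_i:
  -1, -26, -31, -2  ⇒  2A = -60, A = -30.
Then Σ (x_i + x_{i+1})·c_i = -132, so x̄ = -132 / (6·(-30)) = 11/15.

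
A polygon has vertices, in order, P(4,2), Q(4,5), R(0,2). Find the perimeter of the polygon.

|PQ| = √((0)² + (3)²) = √9 = 3
|QR| = √((-4)² + (-3)²) = √25 = 5
|RP| = √((4)² + (0)²) = √16 = 4
Perimeter = 3 + 5 + 4 = 12.

12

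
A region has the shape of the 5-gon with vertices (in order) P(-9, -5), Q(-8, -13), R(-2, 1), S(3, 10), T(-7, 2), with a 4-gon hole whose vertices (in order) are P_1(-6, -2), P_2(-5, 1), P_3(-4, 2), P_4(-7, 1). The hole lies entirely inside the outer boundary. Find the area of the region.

70.5

Outer boundary:
Σ = (77) + (-34) + (-23) + (76) + (53) = 149
Area = |Σ|/2 = 74.5.
Hole:
Apply the shoelace formula: 2A = Σ (x_i·y_{i+1} − x_{i+1}·y_i), indices taken mod 4.
Σ = (-16) + (-6) + (10) + (20) = 8
Area = |Σ|/2 = 4.
Net area = 74.5 − 4 = 70.5.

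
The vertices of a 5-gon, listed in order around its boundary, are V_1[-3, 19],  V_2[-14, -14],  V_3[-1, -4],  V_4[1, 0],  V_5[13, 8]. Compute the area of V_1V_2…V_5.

Apply the shoelace formula: 2A = Σ (x_i·y_{i+1} − x_{i+1}·y_i), indices taken mod 5.
Σ = (308) + (42) + (4) + (8) + (271) = 633
Area = |Σ|/2 = 316.5.

316.5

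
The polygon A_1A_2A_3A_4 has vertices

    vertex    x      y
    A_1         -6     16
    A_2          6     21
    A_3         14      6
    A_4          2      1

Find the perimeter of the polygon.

|A_1A_2| = √((12)² + (5)²) = √169 = 13
|A_2A_3| = √((8)² + (-15)²) = √289 = 17
|A_3A_4| = √((-12)² + (-5)²) = √169 = 13
|A_4A_1| = √((-8)² + (15)²) = √289 = 17
Perimeter = 13 + 17 + 13 + 17 = 60.

60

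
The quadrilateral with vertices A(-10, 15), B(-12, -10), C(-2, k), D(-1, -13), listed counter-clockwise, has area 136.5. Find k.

The doubled signed area Σ (x_i y_{i+1} − x_{i+1} y_i) is linear in k.
With k=0 it equals 141; the coefficient of k is -11 (from the two edges through C).
So -11·k + 141 = 2·136.5 = 273 ⇒ k = -12.

-12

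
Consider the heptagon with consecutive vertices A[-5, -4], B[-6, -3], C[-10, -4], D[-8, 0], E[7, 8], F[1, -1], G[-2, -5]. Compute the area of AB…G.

75

Apply the shoelace formula: 2A = Σ (x_i·y_{i+1} − x_{i+1}·y_i), indices taken mod 7.
A→B: (-5)(-3) − (-6)(-4) = -9
B→C: (-6)(-4) − (-10)(-3) = -6
C→D: (-10)(0) − (-8)(-4) = -32
D→E: (-8)(8) − (7)(0) = -64
E→F: (7)(-1) − (1)(8) = -15
F→G: (1)(-5) − (-2)(-1) = -7
G→A: (-2)(-4) − (-5)(-5) = -17
Σ = -150
Area = |Σ|/2 = 75.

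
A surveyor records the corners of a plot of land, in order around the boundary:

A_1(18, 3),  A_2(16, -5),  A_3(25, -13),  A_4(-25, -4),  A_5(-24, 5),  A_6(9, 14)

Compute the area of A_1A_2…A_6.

736.5

A_1→A_2: (18)(-5) − (16)(3) = -138
A_2→A_3: (16)(-13) − (25)(-5) = -83
A_3→A_4: (25)(-4) − (-25)(-13) = -425
A_4→A_5: (-25)(5) − (-24)(-4) = -221
A_5→A_6: (-24)(14) − (9)(5) = -381
A_6→A_1: (9)(3) − (18)(14) = -225
Σ = -1473
Area = |Σ|/2 = 736.5.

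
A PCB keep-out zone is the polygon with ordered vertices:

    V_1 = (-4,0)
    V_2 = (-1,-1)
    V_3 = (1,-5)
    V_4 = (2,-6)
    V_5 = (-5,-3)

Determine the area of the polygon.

17

Cross-terms: 4, 6, 4, -36, -12  ⇒  Σ = -34
Area = |Σ|/2 = 17.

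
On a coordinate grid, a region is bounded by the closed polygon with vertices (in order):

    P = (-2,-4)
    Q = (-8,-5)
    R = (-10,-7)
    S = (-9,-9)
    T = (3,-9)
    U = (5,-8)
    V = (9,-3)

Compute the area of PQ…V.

77.5

Apply the shoelace formula: 2A = Σ (x_i·y_{i+1} − x_{i+1}·y_i), indices taken mod 7.
Σ = (-22) + (6) + (27) + (108) + (21) + (57) + (-42) = 155
Area = |Σ|/2 = 77.5.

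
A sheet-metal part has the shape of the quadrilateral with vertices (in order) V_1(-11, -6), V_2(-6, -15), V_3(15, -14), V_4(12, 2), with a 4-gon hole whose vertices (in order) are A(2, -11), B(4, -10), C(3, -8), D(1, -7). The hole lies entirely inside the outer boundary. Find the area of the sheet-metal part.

287

Outer boundary:
Σ = (129) + (309) + (198) + (-50) = 586
Area = |Σ|/2 = 293.
Hole:
Apply the surveyor's formula: 2A = Σ (x_i·y_{i+1} − x_{i+1}·y_i), indices taken mod 4.
Σ = (24) + (-2) + (-13) + (3) = 12
Area = |Σ|/2 = 6.
Net area = 293 − 6 = 287.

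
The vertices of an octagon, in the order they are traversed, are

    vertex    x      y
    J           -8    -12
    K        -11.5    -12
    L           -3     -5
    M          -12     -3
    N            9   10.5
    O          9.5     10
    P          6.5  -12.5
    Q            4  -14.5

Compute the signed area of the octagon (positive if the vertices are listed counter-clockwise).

J→K: (-8)(-12) − (-11.5)(-12) = -42
K→L: (-11.5)(-5) − (-3)(-12) = 21.5
L→M: (-3)(-3) − (-12)(-5) = -51
M→N: (-12)(10.5) − (9)(-3) = -99
N→O: (9)(10) − (9.5)(10.5) = -9.75
O→P: (9.5)(-12.5) − (6.5)(10) = -183.75
P→Q: (6.5)(-14.5) − (4)(-12.5) = -44.25
Q→J: (4)(-12) − (-8)(-14.5) = -164
Σ = -572.25
Signed area = Σ/2 = -286.125 (negative ⇒ clockwise traversal).

-286.125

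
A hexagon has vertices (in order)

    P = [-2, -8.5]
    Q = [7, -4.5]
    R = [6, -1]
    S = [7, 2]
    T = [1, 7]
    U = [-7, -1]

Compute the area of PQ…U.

Apply the shoelace (surveyor's) formula: 2A = Σ (x_i·y_{i+1} − x_{i+1}·y_i), indices taken mod 6.
Σ = (68.5) + (20) + (19) + (47) + (48) + (57.5) = 260
Area = |Σ|/2 = 130.

130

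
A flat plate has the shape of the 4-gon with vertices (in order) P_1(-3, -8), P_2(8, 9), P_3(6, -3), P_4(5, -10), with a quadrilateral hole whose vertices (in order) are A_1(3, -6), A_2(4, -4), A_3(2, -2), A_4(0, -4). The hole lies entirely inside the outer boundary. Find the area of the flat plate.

Outer boundary:
Apply the surveyor's formula: 2A = Σ (x_i·y_{i+1} − x_{i+1}·y_i), indices taken mod 4.
Σ = (37) + (-78) + (-45) + (-70) = -156
Area = |Σ|/2 = 78.
Hole:
Cross-terms: 12, 0, -8, 12  ⇒  Σ = 16
Area = |Σ|/2 = 8.
Net area = 78 − 8 = 70.

70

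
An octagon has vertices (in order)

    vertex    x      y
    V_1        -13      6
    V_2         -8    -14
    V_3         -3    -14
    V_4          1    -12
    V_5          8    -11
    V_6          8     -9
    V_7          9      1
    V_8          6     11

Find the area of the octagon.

Cross-terms: 230, 70, 50, 85, 16, 89, 93, 179  ⇒  Σ = 812
Area = |Σ|/2 = 406.

406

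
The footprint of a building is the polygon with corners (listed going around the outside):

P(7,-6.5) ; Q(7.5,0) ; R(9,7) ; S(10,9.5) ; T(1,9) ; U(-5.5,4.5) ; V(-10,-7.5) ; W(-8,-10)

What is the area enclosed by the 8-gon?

P→Q: (7)(0) − (7.5)(-6.5) = 48.75
Q→R: (7.5)(7) − (9)(0) = 52.5
R→S: (9)(9.5) − (10)(7) = 15.5
S→T: (10)(9) − (1)(9.5) = 80.5
T→U: (1)(4.5) − (-5.5)(9) = 54
U→V: (-5.5)(-7.5) − (-10)(4.5) = 86.25
V→W: (-10)(-10) − (-8)(-7.5) = 40
W→P: (-8)(-6.5) − (7)(-10) = 122
Σ = 499.5
Area = |Σ|/2 = 249.75.

249.75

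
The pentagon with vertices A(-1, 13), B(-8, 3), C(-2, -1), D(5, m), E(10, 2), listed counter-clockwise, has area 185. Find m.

The doubled signed area Σ (x_i y_{i+1} − x_{i+1} y_i) is linear in m.
With m=0 it equals 262; the coefficient of m is -12 (from the two edges through D).
So -12·m + 262 = 2·185 = 370 ⇒ m = -9.

-9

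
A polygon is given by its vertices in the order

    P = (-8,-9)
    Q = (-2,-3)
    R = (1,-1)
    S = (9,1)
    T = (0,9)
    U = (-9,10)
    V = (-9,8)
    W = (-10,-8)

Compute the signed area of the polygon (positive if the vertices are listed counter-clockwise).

Cross-terms: 6, 5, 10, 81, 81, 18, 152, 26  ⇒  Σ = 379
Signed area = Σ/2 = 189.5 (positive ⇒ counter-clockwise traversal).

189.5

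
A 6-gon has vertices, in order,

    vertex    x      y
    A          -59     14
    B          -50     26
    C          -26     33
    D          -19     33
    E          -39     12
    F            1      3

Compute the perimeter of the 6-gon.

|AB| = √((9)² + (12)²) = √225 = 15
|BC| = √((24)² + (7)²) = √625 = 25
|CD| = √((7)² + (0)²) = √49 = 7
|DE| = √((-20)² + (-21)²) = √841 = 29
|EF| = √((40)² + (-9)²) = √1681 = 41
|FA| = √((-60)² + (11)²) = √3721 = 61
Perimeter = 15 + 25 + 7 + 29 + 41 + 61 = 178.

178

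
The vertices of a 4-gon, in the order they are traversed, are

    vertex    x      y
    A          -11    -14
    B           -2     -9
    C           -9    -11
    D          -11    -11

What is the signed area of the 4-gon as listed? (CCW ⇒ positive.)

Σ = (71) + (-59) + (-22) + (33) = 23
Signed area = Σ/2 = 11.5 (positive ⇒ counter-clockwise traversal).

11.5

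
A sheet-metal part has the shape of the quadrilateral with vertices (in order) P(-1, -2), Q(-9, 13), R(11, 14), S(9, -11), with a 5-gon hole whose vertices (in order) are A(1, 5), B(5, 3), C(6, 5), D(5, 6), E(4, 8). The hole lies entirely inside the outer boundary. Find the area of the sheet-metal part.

Outer boundary:
Apply the shoelace (surveyor's) formula: 2A = Σ (x_i·y_{i+1} − x_{i+1}·y_i), indices taken mod 4.
Σ = (-31) + (-269) + (-247) + (-29) = -576
Area = |Σ|/2 = 288.
Hole:
Apply the shoelace formula: 2A = Σ (x_i·y_{i+1} − x_{i+1}·y_i), indices taken mod 5.
A→B: (1)(3) − (5)(5) = -22
B→C: (5)(5) − (6)(3) = 7
C→D: (6)(6) − (5)(5) = 11
D→E: (5)(8) − (4)(6) = 16
E→A: (4)(5) − (1)(8) = 12
Σ = 24
Area = |Σ|/2 = 12.
Net area = 288 − 12 = 276.

276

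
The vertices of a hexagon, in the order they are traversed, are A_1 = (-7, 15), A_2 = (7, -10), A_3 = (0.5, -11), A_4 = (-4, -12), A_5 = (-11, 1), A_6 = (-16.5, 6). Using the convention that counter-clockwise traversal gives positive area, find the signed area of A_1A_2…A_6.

Σ = (-35) + (-72) + (-50) + (-136) + (-49.5) + (-205.5) = -548
Signed area = Σ/2 = -274 (negative ⇒ clockwise traversal).

-274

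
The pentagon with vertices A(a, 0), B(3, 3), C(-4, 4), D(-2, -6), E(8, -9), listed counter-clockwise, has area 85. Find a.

Write out the shoelace sum; only the two edges meeting at A involve a:
2·Area = [(8·0 − a·(-9)) + (a·3 − 3·0)] + 122
       = 12·a + 122 = 170
⇒ a = 4.

4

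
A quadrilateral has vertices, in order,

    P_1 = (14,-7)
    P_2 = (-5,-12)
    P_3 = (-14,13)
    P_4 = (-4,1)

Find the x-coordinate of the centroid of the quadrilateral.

-257/144

Apply the shoelace (surveyor's) formula. First the cross-terms c_i = x_i·y_{i+1} − x_{i+1}·y_i:
  -203, -233, 38, 14  ⇒  2A = -384, A = -192.
Then Σ (x_i + x_{i+1})·c_i = 2056, so x̄ = 2056 / (6·(-192)) = -257/144.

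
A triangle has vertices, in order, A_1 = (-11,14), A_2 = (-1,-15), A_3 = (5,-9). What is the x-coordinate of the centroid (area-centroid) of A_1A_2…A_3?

Apply Gauss's area formula. First the cross-terms c_i = x_i·y_{i+1} − x_{i+1}·y_i:
  179, 84, -29  ⇒  2A = 234, A = 117.
Then Σ (x_i + x_{i+1})·c_i = -1638, so x̄ = -1638 / (6·117) = -7/3.

-7/3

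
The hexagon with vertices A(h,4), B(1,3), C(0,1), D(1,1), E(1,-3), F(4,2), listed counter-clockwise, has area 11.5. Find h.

The doubled signed area Σ (x_i y_{i+1} − x_{i+1} y_i) is linear in h.
With h=0 it equals 22; the coefficient of h is 1 (from the two edges through A).
So 1·h + 22 = 2·11.5 = 23 ⇒ h = 1.

1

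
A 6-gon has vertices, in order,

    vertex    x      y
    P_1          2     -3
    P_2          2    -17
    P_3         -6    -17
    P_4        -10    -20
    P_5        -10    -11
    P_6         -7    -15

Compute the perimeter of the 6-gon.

|P_1P_2| = √((0)² + (-14)²) = √196 = 14
|P_2P_3| = √((-8)² + (0)²) = √64 = 8
|P_3P_4| = √((-4)² + (-3)²) = √25 = 5
|P_4P_5| = √((0)² + (9)²) = √81 = 9
|P_5P_6| = √((3)² + (-4)²) = √25 = 5
|P_6P_1| = √((9)² + (12)²) = √225 = 15
Perimeter = 14 + 8 + 5 + 9 + 5 + 15 = 56.

56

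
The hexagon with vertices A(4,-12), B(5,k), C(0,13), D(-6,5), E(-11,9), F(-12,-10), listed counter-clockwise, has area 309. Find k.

3

Write out the shoelace sum; only the two edges meeting at B involve k:
2·Area = [(4·k − 5·(-12)) + (5·13 − 0·k)] + 481
       = 4·k + 606 = 618
⇒ k = 3.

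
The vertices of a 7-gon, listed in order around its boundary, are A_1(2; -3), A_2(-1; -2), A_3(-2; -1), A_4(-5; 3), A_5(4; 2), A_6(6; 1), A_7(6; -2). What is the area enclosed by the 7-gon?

41.5

Σ = (-7) + (-3) + (-11) + (-22) + (-8) + (-18) + (-14) = -83
Area = |Σ|/2 = 41.5.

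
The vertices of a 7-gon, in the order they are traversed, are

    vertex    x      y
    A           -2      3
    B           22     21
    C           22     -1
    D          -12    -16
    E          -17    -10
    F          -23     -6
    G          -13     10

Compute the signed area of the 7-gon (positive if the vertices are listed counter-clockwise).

Σ = (-108) + (-484) + (-364) + (-152) + (-128) + (-308) + (-19) = -1563
Signed area = Σ/2 = -781.5 (negative ⇒ clockwise traversal).

-781.5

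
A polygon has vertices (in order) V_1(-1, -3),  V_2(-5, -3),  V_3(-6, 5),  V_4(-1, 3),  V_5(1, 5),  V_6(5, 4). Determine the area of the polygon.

Apply the shoelace (surveyor's) formula: 2A = Σ (x_i·y_{i+1} − x_{i+1}·y_i), indices taken mod 6.
Σ = (-12) + (-43) + (-13) + (-8) + (-21) + (-11) = -108
Area = |Σ|/2 = 54.

54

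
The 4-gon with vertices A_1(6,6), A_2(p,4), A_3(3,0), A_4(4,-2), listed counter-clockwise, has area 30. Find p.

The doubled signed area Σ (x_i y_{i+1} − x_{i+1} y_i) is linear in p.
With p=0 it equals 42; the coefficient of p is -6 (from the two edges through A_2).
So -6·p + 42 = 2·30 = 60 ⇒ p = -3.

-3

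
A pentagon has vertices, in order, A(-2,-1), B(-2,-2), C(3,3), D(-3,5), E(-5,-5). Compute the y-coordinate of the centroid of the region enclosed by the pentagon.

Apply the surveyor's formula. First the cross-terms c_i = x_i·y_{i+1} − x_{i+1}·y_i:
  2, 0, 24, 40, -5  ⇒  2A = 61, A = 30.5.
Then Σ (y_i + y_{i+1})·c_i = 216, so ȳ = 216 / (6·30.5) = 72/61.

72/61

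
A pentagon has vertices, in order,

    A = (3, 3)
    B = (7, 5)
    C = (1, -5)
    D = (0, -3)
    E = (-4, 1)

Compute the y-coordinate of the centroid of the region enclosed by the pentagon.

Apply the shoelace formula. First the cross-terms c_i = x_i·y_{i+1} − x_{i+1}·y_i:
  -6, -40, -3, -12, -15  ⇒  2A = -76, A = -38.
Then Σ (y_i + y_{i+1})·c_i = -60, so ȳ = -60 / (6·(-38)) = 5/19.

5/19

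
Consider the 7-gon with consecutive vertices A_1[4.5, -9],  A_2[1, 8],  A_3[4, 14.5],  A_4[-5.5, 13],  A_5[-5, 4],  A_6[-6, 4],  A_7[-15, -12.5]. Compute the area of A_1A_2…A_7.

266.25

Apply Gauss's area formula: 2A = Σ (x_i·y_{i+1} − x_{i+1}·y_i), indices taken mod 7.
Cross-terms: 45, -17.5, 131.75, 43, 4, 135, 191.25  ⇒  Σ = 532.5
Area = |Σ|/2 = 266.25.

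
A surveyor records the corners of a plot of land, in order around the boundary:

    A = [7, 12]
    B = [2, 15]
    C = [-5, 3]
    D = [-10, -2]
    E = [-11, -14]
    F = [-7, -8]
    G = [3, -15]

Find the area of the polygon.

290

Apply the shoelace formula: 2A = Σ (x_i·y_{i+1} − x_{i+1}·y_i), indices taken mod 7.
Σ = (81) + (81) + (40) + (118) + (-10) + (129) + (141) = 580
Area = |Σ|/2 = 290.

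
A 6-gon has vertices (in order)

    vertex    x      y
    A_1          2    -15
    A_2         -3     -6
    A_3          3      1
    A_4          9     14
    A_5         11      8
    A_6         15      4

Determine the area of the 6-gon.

200

Σ = (-57) + (15) + (33) + (-82) + (-76) + (-233) = -400
Area = |Σ|/2 = 200.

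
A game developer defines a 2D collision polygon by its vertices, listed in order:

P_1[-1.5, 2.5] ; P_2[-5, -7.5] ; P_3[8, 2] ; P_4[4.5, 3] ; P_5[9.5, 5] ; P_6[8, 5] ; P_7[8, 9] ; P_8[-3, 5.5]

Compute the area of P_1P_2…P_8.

P_1→P_2: (-1.5)(-7.5) − (-5)(2.5) = 23.75
P_2→P_3: (-5)(2) − (8)(-7.5) = 50
P_3→P_4: (8)(3) − (4.5)(2) = 15
P_4→P_5: (4.5)(5) − (9.5)(3) = -6
P_5→P_6: (9.5)(5) − (8)(5) = 7.5
P_6→P_7: (8)(9) − (8)(5) = 32
P_7→P_8: (8)(5.5) − (-3)(9) = 71
P_8→P_1: (-3)(2.5) − (-1.5)(5.5) = 0.75
Σ = 194
Area = |Σ|/2 = 97.

97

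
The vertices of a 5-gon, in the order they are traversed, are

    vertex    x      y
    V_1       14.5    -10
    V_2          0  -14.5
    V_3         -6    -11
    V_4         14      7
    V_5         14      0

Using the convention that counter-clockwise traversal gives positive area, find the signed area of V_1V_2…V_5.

-211.625

Apply Gauss's area formula: 2A = Σ (x_i·y_{i+1} − x_{i+1}·y_i), indices taken mod 5.
Cross-terms: -210.25, -87, 112, -98, -140  ⇒  Σ = -423.25
Signed area = Σ/2 = -211.625 (negative ⇒ clockwise traversal).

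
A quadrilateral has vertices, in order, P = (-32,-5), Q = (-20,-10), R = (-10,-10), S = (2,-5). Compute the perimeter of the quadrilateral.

|PQ| = √((12)² + (-5)²) = √169 = 13
|QR| = √((10)² + (0)²) = √100 = 10
|RS| = √((12)² + (5)²) = √169 = 13
|SP| = √((-34)² + (0)²) = √1156 = 34
Perimeter = 13 + 10 + 13 + 34 = 70.

70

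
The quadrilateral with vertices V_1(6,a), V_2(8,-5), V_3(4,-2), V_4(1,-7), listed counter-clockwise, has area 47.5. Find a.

-15

Write out the shoelace sum; only the two edges meeting at V_1 involve a:
2·Area = [(1·a − 6·(-7)) + (6·(-5) − 8·a)] + -22
       = -7·a + -10 = 95
⇒ a = -15.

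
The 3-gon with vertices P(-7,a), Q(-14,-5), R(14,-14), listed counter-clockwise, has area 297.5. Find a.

The doubled signed area Σ (x_i y_{i+1} − x_{i+1} y_i) is linear in a.
With a=0 it equals 203; the coefficient of a is 28 (from the two edges through P).
So 28·a + 203 = 2·297.5 = 595 ⇒ a = 14.

14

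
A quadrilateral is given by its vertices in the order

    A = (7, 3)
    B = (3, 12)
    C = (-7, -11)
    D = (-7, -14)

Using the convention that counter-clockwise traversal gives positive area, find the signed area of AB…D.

Σ = (75) + (51) + (21) + (77) = 224
Signed area = Σ/2 = 112 (positive ⇒ counter-clockwise traversal).

112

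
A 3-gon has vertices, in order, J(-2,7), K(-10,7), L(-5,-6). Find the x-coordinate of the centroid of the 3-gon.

-17/3

Apply the surveyor's formula. First the cross-terms c_i = x_i·y_{i+1} − x_{i+1}·y_i:
  56, 95, -47  ⇒  2A = 104, A = 52.
Then Σ (x_i + x_{i+1})·c_i = -1768, so x̄ = -1768 / (6·52) = -17/3.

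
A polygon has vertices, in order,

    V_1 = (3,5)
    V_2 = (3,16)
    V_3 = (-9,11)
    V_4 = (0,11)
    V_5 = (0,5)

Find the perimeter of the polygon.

|V_1V_2| = √((0)² + (11)²) = √121 = 11
|V_2V_3| = √((-12)² + (-5)²) = √169 = 13
|V_3V_4| = √((9)² + (0)²) = √81 = 9
|V_4V_5| = √((0)² + (-6)²) = √36 = 6
|V_5V_1| = √((3)² + (0)²) = √9 = 3
Perimeter = 11 + 13 + 9 + 6 + 3 = 42.

42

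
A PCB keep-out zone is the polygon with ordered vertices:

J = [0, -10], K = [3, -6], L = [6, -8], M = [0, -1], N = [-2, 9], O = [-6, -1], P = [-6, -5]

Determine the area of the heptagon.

Apply the shoelace (surveyor's) formula: 2A = Σ (x_i·y_{i+1} − x_{i+1}·y_i), indices taken mod 7.
J→K: (0)(-6) − (3)(-10) = 30
K→L: (3)(-8) − (6)(-6) = 12
L→M: (6)(-1) − (0)(-8) = -6
M→N: (0)(9) − (-2)(-1) = -2
N→O: (-2)(-1) − (-6)(9) = 56
O→P: (-6)(-5) − (-6)(-1) = 24
P→J: (-6)(-10) − (0)(-5) = 60
Σ = 174
Area = |Σ|/2 = 87.

87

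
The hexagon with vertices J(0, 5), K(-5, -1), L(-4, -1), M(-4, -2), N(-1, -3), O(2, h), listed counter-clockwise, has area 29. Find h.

-2

Write out the shoelace sum; only the two edges meeting at O involve h:
2·Area = [((-1)·h − 2·(-3)) + (2·5 − 0·h)] + 40
       = -1·h + 56 = 58
⇒ h = -2.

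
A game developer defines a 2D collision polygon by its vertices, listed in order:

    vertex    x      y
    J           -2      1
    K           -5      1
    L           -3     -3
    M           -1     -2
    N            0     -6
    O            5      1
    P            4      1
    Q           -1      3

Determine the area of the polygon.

39.5

Apply Gauss's area formula: 2A = Σ (x_i·y_{i+1} − x_{i+1}·y_i), indices taken mod 8.
Σ = (3) + (18) + (3) + (6) + (30) + (1) + (13) + (5) = 79
Area = |Σ|/2 = 39.5.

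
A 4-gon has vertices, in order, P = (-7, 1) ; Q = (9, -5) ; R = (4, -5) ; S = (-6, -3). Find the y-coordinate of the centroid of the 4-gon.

Apply the shoelace formula. First the cross-terms c_i = x_i·y_{i+1} − x_{i+1}·y_i:
  26, -25, -42, -27  ⇒  2A = -68, A = -34.
Then Σ (y_i + y_{i+1})·c_i = 536, so ȳ = 536 / (6·(-34)) = -134/51.

-134/51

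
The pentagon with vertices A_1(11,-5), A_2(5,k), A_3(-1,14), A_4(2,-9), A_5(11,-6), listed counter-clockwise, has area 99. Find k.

2

The doubled signed area Σ (x_i y_{i+1} − x_{i+1} y_i) is linear in k.
With k=0 it equals 174; the coefficient of k is 12 (from the two edges through A_2).
So 12·k + 174 = 2·99 = 198 ⇒ k = 2.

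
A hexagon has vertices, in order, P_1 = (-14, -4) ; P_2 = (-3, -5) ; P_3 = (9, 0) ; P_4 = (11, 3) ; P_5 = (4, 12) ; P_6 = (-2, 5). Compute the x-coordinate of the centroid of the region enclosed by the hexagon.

116/279

Apply Gauss's area formula. First the cross-terms c_i = x_i·y_{i+1} − x_{i+1}·y_i:
  58, 45, 27, 120, 44, 78  ⇒  2A = 372, A = 186.
Then Σ (x_i + x_{i+1})·c_i = 464, so x̄ = 464 / (6·186) = 116/279.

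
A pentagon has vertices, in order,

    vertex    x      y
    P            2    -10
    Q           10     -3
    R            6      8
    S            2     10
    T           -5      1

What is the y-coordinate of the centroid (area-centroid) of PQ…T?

Apply the shoelace (surveyor's) formula. First the cross-terms c_i = x_i·y_{i+1} − x_{i+1}·y_i:
  94, 98, 44, 52, 48  ⇒  2A = 336, A = 168.
Then Σ (y_i + y_{i+1})·c_i = 200, so ȳ = 200 / (6·168) = 25/126.

25/126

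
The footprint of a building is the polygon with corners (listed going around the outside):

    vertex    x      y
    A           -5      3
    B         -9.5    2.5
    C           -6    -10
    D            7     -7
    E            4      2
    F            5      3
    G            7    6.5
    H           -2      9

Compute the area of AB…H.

204.25

A→B: (-5)(2.5) − (-9.5)(3) = 16
B→C: (-9.5)(-10) − (-6)(2.5) = 110
C→D: (-6)(-7) − (7)(-10) = 112
D→E: (7)(2) − (4)(-7) = 42
E→F: (4)(3) − (5)(2) = 2
F→G: (5)(6.5) − (7)(3) = 11.5
G→H: (7)(9) − (-2)(6.5) = 76
H→A: (-2)(3) − (-5)(9) = 39
Σ = 408.5
Area = |Σ|/2 = 204.25.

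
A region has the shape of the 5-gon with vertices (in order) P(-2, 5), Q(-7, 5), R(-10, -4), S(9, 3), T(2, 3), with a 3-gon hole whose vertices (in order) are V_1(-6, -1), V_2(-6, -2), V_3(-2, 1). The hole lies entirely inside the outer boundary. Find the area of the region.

71

Outer boundary:
Apply the surveyor's formula: 2A = Σ (x_i·y_{i+1} − x_{i+1}·y_i), indices taken mod 5.
Σ = (25) + (78) + (6) + (21) + (16) = 146
Area = |Σ|/2 = 73.
Hole:
Apply the shoelace formula: 2A = Σ (x_i·y_{i+1} − x_{i+1}·y_i), indices taken mod 3.
Σ = (6) + (-10) + (8) = 4
Area = |Σ|/2 = 2.
Net area = 73 − 2 = 71.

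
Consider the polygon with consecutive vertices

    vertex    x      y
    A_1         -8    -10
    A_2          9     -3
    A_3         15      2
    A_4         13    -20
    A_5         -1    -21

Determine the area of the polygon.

300

Σ = (114) + (63) + (-326) + (-293) + (-158) = -600
Area = |Σ|/2 = 300.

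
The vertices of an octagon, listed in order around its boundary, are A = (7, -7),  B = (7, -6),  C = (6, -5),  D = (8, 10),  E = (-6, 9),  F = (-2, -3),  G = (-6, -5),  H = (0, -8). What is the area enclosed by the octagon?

Apply Gauss's area formula: 2A = Σ (x_i·y_{i+1} − x_{i+1}·y_i), indices taken mod 8.
Cross-terms: 7, 1, 100, 132, 36, -8, 48, 56  ⇒  Σ = 372
Area = |Σ|/2 = 186.

186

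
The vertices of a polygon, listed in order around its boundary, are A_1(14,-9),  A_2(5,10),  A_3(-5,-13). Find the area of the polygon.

198.5

Apply the shoelace formula: 2A = Σ (x_i·y_{i+1} − x_{i+1}·y_i), indices taken mod 3.
Cross-terms: 185, -15, 227  ⇒  Σ = 397
Area = |Σ|/2 = 198.5.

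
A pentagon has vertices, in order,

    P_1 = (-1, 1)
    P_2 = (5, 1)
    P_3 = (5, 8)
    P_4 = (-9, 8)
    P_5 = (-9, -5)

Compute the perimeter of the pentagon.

50

|P_1P_2| = √((6)² + (0)²) = √36 = 6
|P_2P_3| = √((0)² + (7)²) = √49 = 7
|P_3P_4| = √((-14)² + (0)²) = √196 = 14
|P_4P_5| = √((0)² + (-13)²) = √169 = 13
|P_5P_1| = √((8)² + (6)²) = √100 = 10
Perimeter = 6 + 7 + 14 + 13 + 10 = 50.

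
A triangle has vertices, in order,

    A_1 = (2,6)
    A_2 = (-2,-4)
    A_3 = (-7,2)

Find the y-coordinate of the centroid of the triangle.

Apply Gauss's area formula. First the cross-terms c_i = x_i·y_{i+1} − x_{i+1}·y_i:
  4, -32, -46  ⇒  2A = -74, A = -37.
Then Σ (y_i + y_{i+1})·c_i = -296, so ȳ = -296 / (6·(-37)) = 4/3.

4/3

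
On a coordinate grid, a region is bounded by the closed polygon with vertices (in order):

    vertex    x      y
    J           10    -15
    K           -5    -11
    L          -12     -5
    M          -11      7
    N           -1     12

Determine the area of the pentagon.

330.5

Σ = (-185) + (-107) + (-139) + (-125) + (-105) = -661
Area = |Σ|/2 = 330.5.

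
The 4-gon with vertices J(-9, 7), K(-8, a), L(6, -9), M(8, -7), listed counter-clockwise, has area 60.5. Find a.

Write out the shoelace sum; only the two edges meeting at K involve a:
2·Area = [((-9)·a − (-8)·7) + ((-8)·(-9) − 6·a)] + 23
       = -15·a + 151 = 121
⇒ a = 2.

2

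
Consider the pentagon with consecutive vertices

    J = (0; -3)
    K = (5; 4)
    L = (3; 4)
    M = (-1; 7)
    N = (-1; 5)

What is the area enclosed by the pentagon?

Apply the shoelace formula: 2A = Σ (x_i·y_{i+1} − x_{i+1}·y_i), indices taken mod 5.
Σ = (15) + (8) + (25) + (2) + (3) = 53
Area = |Σ|/2 = 26.5.

26.5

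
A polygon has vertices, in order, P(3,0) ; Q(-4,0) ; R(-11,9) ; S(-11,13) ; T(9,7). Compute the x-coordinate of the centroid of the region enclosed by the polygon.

Apply the shoelace (surveyor's) formula. First the cross-terms c_i = x_i·y_{i+1} − x_{i+1}·y_i:
  0, -36, -44, -194, -21  ⇒  2A = -295, A = -147.5.
Then Σ (x_i + x_{i+1})·c_i = 1644, so x̄ = 1644 / (6·(-147.5)) = -548/295.

-548/295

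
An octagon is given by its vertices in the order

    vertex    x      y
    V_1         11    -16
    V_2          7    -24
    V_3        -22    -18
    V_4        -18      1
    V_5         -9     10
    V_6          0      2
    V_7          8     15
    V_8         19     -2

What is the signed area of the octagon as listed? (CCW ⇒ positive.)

-970

V_1→V_2: (11)(-24) − (7)(-16) = -152
V_2→V_3: (7)(-18) − (-22)(-24) = -654
V_3→V_4: (-22)(1) − (-18)(-18) = -346
V_4→V_5: (-18)(10) − (-9)(1) = -171
V_5→V_6: (-9)(2) − (0)(10) = -18
V_6→V_7: (0)(15) − (8)(2) = -16
V_7→V_8: (8)(-2) − (19)(15) = -301
V_8→V_1: (19)(-16) − (11)(-2) = -282
Σ = -1940
Signed area = Σ/2 = -970 (negative ⇒ clockwise traversal).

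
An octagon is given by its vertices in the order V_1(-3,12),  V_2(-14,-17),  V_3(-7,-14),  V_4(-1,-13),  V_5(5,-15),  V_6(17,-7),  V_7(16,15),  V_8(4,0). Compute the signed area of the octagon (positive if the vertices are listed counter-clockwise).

514

Apply the shoelace (surveyor's) formula: 2A = Σ (x_i·y_{i+1} − x_{i+1}·y_i), indices taken mod 8.
Σ = (219) + (77) + (77) + (80) + (220) + (367) + (-60) + (48) = 1028
Signed area = Σ/2 = 514 (positive ⇒ counter-clockwise traversal).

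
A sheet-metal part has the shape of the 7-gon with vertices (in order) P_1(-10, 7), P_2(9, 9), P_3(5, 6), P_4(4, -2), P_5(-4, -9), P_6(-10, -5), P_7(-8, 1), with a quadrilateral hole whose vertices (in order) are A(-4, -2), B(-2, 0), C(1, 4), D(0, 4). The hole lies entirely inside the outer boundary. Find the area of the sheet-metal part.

Outer boundary:
Apply Gauss's area formula: 2A = Σ (x_i·y_{i+1} − x_{i+1}·y_i), indices taken mod 7.
Σ = (-153) + (9) + (-34) + (-44) + (-70) + (-50) + (-46) = -388
Area = |Σ|/2 = 194.
Hole:
A→B: (-4)(0) − (-2)(-2) = -4
B→C: (-2)(4) − (1)(0) = -8
C→D: (1)(4) − (0)(4) = 4
D→A: (0)(-2) − (-4)(4) = 16
Σ = 8
Area = |Σ|/2 = 4.
Net area = 194 − 4 = 190.

190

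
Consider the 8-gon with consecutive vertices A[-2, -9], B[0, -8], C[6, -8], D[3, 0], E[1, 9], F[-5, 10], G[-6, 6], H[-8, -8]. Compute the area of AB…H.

176

Cross-terms: 16, 48, 24, 27, 55, 30, 96, 56  ⇒  Σ = 352
Area = |Σ|/2 = 176.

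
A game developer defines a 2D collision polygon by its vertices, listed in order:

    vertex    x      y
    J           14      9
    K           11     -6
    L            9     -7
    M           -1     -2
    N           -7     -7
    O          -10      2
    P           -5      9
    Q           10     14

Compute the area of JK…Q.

334

Σ = (-183) + (-23) + (-25) + (-7) + (-84) + (-80) + (-160) + (-106) = -668
Area = |Σ|/2 = 334.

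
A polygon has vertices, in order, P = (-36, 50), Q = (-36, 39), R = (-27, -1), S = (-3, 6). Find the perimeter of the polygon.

|PQ| = √((0)² + (-11)²) = √121 = 11
|QR| = √((9)² + (-40)²) = √1681 = 41
|RS| = √((24)² + (7)²) = √625 = 25
|SP| = √((-33)² + (44)²) = √3025 = 55
Perimeter = 11 + 41 + 25 + 55 = 132.

132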